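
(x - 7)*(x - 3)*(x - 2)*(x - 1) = x^4 - 13*x^3 + 53*x^2 - 83*x + 42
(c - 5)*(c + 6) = c^2 + c - 30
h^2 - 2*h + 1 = (h - 1)^2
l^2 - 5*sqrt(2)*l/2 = l*(l - 5*sqrt(2)/2)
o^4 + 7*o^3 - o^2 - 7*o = o*(o - 1)*(o + 1)*(o + 7)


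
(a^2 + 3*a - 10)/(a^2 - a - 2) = (a + 5)/(a + 1)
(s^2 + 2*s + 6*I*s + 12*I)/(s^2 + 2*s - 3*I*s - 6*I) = (s + 6*I)/(s - 3*I)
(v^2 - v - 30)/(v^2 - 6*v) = (v + 5)/v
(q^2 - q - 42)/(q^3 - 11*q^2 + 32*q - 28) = (q + 6)/(q^2 - 4*q + 4)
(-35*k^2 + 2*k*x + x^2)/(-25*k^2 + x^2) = (7*k + x)/(5*k + x)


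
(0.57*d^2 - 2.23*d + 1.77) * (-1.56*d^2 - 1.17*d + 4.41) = -0.8892*d^4 + 2.8119*d^3 + 2.3616*d^2 - 11.9052*d + 7.8057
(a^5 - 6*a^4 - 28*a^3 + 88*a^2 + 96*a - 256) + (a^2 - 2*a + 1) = a^5 - 6*a^4 - 28*a^3 + 89*a^2 + 94*a - 255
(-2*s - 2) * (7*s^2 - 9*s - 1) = -14*s^3 + 4*s^2 + 20*s + 2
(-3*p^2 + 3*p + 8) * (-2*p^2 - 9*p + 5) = 6*p^4 + 21*p^3 - 58*p^2 - 57*p + 40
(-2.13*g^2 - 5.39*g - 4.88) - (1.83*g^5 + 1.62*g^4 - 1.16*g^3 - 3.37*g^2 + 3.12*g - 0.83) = -1.83*g^5 - 1.62*g^4 + 1.16*g^3 + 1.24*g^2 - 8.51*g - 4.05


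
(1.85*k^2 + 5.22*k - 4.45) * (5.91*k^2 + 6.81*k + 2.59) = 10.9335*k^4 + 43.4487*k^3 + 14.0402*k^2 - 16.7847*k - 11.5255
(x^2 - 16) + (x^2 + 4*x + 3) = 2*x^2 + 4*x - 13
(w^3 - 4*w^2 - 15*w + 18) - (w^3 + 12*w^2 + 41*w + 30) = -16*w^2 - 56*w - 12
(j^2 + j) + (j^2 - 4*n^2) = 2*j^2 + j - 4*n^2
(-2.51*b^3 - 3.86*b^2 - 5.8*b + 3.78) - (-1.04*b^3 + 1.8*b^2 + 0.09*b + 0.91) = -1.47*b^3 - 5.66*b^2 - 5.89*b + 2.87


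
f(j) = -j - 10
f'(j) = -1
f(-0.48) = -9.52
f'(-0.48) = -1.00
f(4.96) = -14.96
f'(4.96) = -1.00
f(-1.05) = -8.95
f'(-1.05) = -1.00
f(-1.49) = -8.51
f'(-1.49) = -1.00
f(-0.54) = -9.46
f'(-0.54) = -1.00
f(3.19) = -13.19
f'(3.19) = -1.00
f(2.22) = -12.22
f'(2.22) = -1.00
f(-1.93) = -8.07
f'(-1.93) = -1.00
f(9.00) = -19.00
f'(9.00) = -1.00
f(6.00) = -16.00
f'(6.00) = -1.00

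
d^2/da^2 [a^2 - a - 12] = 2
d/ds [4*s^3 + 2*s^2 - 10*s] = 12*s^2 + 4*s - 10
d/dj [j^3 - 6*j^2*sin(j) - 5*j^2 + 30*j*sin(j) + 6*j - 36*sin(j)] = -6*j^2*cos(j) + 3*j^2 - 12*j*sin(j) + 30*j*cos(j) - 10*j + 30*sin(j) - 36*cos(j) + 6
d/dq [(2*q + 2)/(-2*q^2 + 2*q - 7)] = 2*(2*q^2 + 4*q - 9)/(4*q^4 - 8*q^3 + 32*q^2 - 28*q + 49)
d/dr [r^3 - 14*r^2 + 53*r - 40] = 3*r^2 - 28*r + 53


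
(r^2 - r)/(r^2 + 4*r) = (r - 1)/(r + 4)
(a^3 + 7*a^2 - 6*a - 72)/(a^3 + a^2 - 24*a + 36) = (a + 4)/(a - 2)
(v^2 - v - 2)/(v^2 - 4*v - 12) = (-v^2 + v + 2)/(-v^2 + 4*v + 12)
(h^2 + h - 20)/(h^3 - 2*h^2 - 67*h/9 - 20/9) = 9*(h + 5)/(9*h^2 + 18*h + 5)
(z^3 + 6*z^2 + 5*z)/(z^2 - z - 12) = z*(z^2 + 6*z + 5)/(z^2 - z - 12)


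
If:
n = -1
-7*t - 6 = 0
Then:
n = -1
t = -6/7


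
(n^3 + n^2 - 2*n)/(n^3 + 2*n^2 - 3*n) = (n + 2)/(n + 3)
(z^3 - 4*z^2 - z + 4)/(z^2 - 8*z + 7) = (z^2 - 3*z - 4)/(z - 7)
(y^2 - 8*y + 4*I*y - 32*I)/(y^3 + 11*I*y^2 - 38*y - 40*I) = (y - 8)/(y^2 + 7*I*y - 10)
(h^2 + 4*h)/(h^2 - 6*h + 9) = h*(h + 4)/(h^2 - 6*h + 9)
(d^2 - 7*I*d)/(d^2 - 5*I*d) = (d - 7*I)/(d - 5*I)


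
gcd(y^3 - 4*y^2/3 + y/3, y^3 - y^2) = y^2 - y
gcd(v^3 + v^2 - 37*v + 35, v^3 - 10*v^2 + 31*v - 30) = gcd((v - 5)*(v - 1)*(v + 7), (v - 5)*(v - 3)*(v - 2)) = v - 5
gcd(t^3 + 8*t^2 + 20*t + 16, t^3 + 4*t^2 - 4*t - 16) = t^2 + 6*t + 8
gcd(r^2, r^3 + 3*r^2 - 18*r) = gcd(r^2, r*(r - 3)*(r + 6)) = r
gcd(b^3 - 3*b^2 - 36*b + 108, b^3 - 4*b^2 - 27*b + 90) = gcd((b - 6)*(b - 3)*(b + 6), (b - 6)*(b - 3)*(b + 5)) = b^2 - 9*b + 18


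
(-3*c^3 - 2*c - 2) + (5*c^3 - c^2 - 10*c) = 2*c^3 - c^2 - 12*c - 2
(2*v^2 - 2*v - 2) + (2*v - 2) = 2*v^2 - 4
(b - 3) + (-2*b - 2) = -b - 5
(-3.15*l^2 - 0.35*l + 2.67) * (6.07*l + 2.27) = -19.1205*l^3 - 9.275*l^2 + 15.4124*l + 6.0609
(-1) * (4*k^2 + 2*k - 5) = -4*k^2 - 2*k + 5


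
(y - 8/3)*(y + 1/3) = y^2 - 7*y/3 - 8/9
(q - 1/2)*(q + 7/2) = q^2 + 3*q - 7/4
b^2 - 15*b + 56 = (b - 8)*(b - 7)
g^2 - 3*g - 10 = (g - 5)*(g + 2)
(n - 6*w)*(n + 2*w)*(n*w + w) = n^3*w - 4*n^2*w^2 + n^2*w - 12*n*w^3 - 4*n*w^2 - 12*w^3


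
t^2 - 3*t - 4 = (t - 4)*(t + 1)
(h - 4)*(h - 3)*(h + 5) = h^3 - 2*h^2 - 23*h + 60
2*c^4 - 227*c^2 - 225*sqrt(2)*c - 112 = (c - 8*sqrt(2))*(c + 7*sqrt(2))*(sqrt(2)*c + 1)^2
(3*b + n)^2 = 9*b^2 + 6*b*n + n^2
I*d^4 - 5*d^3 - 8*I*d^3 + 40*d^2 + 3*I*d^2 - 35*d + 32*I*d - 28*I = (d - 7)*(d + I)*(d + 4*I)*(I*d - I)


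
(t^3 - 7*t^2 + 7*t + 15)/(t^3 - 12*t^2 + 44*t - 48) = (t^3 - 7*t^2 + 7*t + 15)/(t^3 - 12*t^2 + 44*t - 48)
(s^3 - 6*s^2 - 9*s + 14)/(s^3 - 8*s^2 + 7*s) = (s + 2)/s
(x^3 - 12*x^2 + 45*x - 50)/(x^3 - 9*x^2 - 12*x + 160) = (x^2 - 7*x + 10)/(x^2 - 4*x - 32)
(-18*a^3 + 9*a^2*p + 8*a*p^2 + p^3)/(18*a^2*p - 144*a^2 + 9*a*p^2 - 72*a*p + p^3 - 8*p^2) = (-a + p)/(p - 8)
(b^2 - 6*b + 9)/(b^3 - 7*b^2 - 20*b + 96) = (b - 3)/(b^2 - 4*b - 32)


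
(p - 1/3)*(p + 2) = p^2 + 5*p/3 - 2/3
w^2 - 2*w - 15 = (w - 5)*(w + 3)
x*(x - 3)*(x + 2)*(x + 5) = x^4 + 4*x^3 - 11*x^2 - 30*x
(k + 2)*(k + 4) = k^2 + 6*k + 8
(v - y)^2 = v^2 - 2*v*y + y^2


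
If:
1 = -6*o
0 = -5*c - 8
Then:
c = -8/5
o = -1/6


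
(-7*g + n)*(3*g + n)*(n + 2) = -21*g^2*n - 42*g^2 - 4*g*n^2 - 8*g*n + n^3 + 2*n^2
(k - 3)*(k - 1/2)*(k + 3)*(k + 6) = k^4 + 11*k^3/2 - 12*k^2 - 99*k/2 + 27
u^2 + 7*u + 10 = (u + 2)*(u + 5)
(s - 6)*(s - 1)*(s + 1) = s^3 - 6*s^2 - s + 6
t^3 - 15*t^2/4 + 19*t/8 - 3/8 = (t - 3)*(t - 1/2)*(t - 1/4)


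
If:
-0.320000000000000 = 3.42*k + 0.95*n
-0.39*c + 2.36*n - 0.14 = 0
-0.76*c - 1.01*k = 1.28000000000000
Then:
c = -1.64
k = -0.03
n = -0.21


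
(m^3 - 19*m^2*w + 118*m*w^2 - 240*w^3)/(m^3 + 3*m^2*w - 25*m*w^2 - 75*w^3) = (m^2 - 14*m*w + 48*w^2)/(m^2 + 8*m*w + 15*w^2)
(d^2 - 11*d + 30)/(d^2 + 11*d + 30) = (d^2 - 11*d + 30)/(d^2 + 11*d + 30)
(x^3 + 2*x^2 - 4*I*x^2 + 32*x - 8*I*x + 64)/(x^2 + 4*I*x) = x + 2 - 8*I - 16*I/x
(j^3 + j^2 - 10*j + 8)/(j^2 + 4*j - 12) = (j^2 + 3*j - 4)/(j + 6)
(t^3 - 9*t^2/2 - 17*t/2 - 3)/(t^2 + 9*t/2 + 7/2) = (2*t^2 - 11*t - 6)/(2*t + 7)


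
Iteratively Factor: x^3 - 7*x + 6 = (x - 2)*(x^2 + 2*x - 3) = (x - 2)*(x + 3)*(x - 1)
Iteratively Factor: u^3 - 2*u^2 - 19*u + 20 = (u + 4)*(u^2 - 6*u + 5) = (u - 5)*(u + 4)*(u - 1)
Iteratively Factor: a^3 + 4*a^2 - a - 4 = (a - 1)*(a^2 + 5*a + 4) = (a - 1)*(a + 1)*(a + 4)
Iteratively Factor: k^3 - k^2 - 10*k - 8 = (k + 1)*(k^2 - 2*k - 8) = (k + 1)*(k + 2)*(k - 4)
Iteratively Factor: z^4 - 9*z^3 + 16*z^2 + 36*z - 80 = (z - 4)*(z^3 - 5*z^2 - 4*z + 20) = (z - 4)*(z - 2)*(z^2 - 3*z - 10) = (z - 5)*(z - 4)*(z - 2)*(z + 2)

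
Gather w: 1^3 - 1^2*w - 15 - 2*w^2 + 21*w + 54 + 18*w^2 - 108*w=16*w^2 - 88*w + 40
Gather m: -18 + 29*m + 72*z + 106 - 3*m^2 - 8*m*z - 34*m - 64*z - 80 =-3*m^2 + m*(-8*z - 5) + 8*z + 8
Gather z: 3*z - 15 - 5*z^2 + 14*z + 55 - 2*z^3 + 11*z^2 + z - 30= -2*z^3 + 6*z^2 + 18*z + 10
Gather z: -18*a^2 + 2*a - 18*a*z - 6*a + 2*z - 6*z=-18*a^2 - 4*a + z*(-18*a - 4)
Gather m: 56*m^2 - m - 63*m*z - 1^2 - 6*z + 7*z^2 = 56*m^2 + m*(-63*z - 1) + 7*z^2 - 6*z - 1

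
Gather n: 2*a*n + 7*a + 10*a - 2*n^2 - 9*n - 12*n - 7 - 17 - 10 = 17*a - 2*n^2 + n*(2*a - 21) - 34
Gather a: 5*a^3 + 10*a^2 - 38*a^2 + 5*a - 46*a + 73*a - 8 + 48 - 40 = 5*a^3 - 28*a^2 + 32*a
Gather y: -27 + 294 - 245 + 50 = 72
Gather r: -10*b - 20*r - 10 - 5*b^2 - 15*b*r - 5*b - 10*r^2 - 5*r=-5*b^2 - 15*b - 10*r^2 + r*(-15*b - 25) - 10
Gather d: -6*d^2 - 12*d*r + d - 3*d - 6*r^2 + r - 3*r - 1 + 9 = -6*d^2 + d*(-12*r - 2) - 6*r^2 - 2*r + 8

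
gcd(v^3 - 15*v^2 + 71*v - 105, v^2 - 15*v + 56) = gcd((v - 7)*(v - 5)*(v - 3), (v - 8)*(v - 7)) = v - 7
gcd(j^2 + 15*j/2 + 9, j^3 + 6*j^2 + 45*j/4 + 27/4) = j + 3/2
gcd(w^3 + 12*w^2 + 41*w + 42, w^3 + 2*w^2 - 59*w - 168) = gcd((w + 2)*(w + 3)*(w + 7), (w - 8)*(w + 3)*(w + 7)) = w^2 + 10*w + 21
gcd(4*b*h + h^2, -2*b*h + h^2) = h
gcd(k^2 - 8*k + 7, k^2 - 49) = k - 7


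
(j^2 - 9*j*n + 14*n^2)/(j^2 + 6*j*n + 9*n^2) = (j^2 - 9*j*n + 14*n^2)/(j^2 + 6*j*n + 9*n^2)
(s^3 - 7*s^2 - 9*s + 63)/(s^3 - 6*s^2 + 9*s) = (s^2 - 4*s - 21)/(s*(s - 3))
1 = 1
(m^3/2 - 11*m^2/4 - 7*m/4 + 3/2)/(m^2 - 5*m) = (2*m^3 - 11*m^2 - 7*m + 6)/(4*m*(m - 5))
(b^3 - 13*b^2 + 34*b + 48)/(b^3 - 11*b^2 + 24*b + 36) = (b - 8)/(b - 6)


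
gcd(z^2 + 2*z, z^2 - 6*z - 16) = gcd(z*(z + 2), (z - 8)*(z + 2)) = z + 2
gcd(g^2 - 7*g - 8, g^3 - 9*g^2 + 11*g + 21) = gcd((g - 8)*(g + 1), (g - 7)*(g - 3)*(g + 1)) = g + 1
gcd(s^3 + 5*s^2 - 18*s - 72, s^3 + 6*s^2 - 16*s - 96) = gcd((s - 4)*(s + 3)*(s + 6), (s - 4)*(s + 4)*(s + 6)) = s^2 + 2*s - 24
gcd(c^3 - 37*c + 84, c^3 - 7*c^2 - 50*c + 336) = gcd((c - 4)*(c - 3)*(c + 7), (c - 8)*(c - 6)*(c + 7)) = c + 7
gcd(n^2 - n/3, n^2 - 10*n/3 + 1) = n - 1/3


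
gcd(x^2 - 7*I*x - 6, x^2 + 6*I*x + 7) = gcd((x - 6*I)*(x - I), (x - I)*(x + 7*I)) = x - I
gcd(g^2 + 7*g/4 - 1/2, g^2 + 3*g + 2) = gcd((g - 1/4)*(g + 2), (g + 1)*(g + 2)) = g + 2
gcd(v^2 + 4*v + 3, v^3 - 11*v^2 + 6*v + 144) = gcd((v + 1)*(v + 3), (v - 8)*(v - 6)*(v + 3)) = v + 3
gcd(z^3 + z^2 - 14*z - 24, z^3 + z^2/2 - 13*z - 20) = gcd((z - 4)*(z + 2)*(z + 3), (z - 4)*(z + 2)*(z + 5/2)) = z^2 - 2*z - 8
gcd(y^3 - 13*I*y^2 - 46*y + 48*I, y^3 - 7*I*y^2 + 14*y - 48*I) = y^2 - 10*I*y - 16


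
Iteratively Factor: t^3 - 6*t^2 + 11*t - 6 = (t - 2)*(t^2 - 4*t + 3) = (t - 2)*(t - 1)*(t - 3)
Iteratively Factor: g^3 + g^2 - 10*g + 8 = (g - 2)*(g^2 + 3*g - 4) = (g - 2)*(g + 4)*(g - 1)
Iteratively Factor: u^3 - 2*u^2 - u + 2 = (u - 2)*(u^2 - 1) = (u - 2)*(u - 1)*(u + 1)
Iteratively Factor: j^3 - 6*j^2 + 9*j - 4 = (j - 1)*(j^2 - 5*j + 4) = (j - 4)*(j - 1)*(j - 1)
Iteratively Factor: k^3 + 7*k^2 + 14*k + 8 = (k + 1)*(k^2 + 6*k + 8) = (k + 1)*(k + 2)*(k + 4)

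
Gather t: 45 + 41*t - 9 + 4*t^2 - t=4*t^2 + 40*t + 36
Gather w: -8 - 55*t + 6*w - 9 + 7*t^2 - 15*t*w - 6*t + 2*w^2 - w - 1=7*t^2 - 61*t + 2*w^2 + w*(5 - 15*t) - 18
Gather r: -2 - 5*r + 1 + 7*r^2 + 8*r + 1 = 7*r^2 + 3*r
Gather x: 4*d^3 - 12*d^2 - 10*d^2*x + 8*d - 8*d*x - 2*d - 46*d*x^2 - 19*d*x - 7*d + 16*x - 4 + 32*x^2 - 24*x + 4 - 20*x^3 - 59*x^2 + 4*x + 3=4*d^3 - 12*d^2 - d - 20*x^3 + x^2*(-46*d - 27) + x*(-10*d^2 - 27*d - 4) + 3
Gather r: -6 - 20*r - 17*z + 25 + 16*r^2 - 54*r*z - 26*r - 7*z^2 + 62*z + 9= 16*r^2 + r*(-54*z - 46) - 7*z^2 + 45*z + 28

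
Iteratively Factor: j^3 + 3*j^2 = (j)*(j^2 + 3*j) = j^2*(j + 3)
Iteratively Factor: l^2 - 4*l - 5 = (l + 1)*(l - 5)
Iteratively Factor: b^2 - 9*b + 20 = (b - 5)*(b - 4)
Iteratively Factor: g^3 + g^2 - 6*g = (g)*(g^2 + g - 6) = g*(g - 2)*(g + 3)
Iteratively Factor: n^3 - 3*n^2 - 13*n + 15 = (n + 3)*(n^2 - 6*n + 5) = (n - 5)*(n + 3)*(n - 1)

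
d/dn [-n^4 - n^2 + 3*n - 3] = -4*n^3 - 2*n + 3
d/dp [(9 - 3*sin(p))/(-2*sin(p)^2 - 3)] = 3*(12*sin(p) + cos(2*p) + 2)*cos(p)/(4 - cos(2*p))^2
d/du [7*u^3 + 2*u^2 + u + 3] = 21*u^2 + 4*u + 1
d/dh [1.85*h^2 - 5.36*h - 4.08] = 3.7*h - 5.36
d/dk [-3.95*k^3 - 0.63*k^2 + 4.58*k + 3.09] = -11.85*k^2 - 1.26*k + 4.58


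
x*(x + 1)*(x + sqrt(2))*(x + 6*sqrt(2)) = x^4 + x^3 + 7*sqrt(2)*x^3 + 7*sqrt(2)*x^2 + 12*x^2 + 12*x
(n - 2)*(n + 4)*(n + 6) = n^3 + 8*n^2 + 4*n - 48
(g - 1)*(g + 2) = g^2 + g - 2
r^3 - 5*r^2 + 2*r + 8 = (r - 4)*(r - 2)*(r + 1)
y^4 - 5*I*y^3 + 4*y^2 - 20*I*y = y*(y - 5*I)*(y - 2*I)*(y + 2*I)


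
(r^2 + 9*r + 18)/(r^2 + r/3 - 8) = 3*(r + 6)/(3*r - 8)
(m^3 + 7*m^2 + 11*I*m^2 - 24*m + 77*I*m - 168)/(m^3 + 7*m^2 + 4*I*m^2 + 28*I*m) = (m^2 + 11*I*m - 24)/(m*(m + 4*I))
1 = 1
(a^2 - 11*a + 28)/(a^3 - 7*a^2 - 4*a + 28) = (a - 4)/(a^2 - 4)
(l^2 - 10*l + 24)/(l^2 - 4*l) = (l - 6)/l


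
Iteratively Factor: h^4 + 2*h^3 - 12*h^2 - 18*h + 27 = (h - 3)*(h^3 + 5*h^2 + 3*h - 9) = (h - 3)*(h + 3)*(h^2 + 2*h - 3) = (h - 3)*(h - 1)*(h + 3)*(h + 3)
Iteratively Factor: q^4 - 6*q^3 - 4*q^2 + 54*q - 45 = (q - 5)*(q^3 - q^2 - 9*q + 9) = (q - 5)*(q - 1)*(q^2 - 9) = (q - 5)*(q - 1)*(q + 3)*(q - 3)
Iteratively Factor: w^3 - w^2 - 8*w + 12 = (w + 3)*(w^2 - 4*w + 4) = (w - 2)*(w + 3)*(w - 2)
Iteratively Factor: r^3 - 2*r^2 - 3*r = (r - 3)*(r^2 + r) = r*(r - 3)*(r + 1)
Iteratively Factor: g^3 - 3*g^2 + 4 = (g - 2)*(g^2 - g - 2) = (g - 2)*(g + 1)*(g - 2)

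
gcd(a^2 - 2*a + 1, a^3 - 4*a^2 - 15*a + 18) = a - 1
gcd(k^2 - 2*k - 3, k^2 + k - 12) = k - 3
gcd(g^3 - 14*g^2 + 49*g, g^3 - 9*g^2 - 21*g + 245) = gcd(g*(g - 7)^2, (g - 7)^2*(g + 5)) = g^2 - 14*g + 49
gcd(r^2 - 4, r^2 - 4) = r^2 - 4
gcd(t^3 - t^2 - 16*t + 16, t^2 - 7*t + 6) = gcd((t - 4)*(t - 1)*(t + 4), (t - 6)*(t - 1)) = t - 1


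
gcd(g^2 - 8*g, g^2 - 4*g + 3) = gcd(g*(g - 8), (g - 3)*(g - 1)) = 1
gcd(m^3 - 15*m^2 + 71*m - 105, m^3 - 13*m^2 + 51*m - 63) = m^2 - 10*m + 21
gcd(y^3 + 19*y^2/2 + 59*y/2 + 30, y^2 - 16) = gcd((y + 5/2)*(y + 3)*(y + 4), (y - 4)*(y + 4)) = y + 4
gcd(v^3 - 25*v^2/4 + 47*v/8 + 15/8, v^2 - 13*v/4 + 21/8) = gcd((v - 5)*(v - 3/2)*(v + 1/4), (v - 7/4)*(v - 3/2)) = v - 3/2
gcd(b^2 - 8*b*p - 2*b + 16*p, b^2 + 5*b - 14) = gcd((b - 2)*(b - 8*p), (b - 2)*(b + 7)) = b - 2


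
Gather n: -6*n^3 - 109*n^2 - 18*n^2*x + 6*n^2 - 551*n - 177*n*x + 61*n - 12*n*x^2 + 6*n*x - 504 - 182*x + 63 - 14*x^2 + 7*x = -6*n^3 + n^2*(-18*x - 103) + n*(-12*x^2 - 171*x - 490) - 14*x^2 - 175*x - 441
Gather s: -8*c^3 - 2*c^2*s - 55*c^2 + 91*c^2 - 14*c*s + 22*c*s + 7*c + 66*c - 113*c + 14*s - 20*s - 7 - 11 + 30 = -8*c^3 + 36*c^2 - 40*c + s*(-2*c^2 + 8*c - 6) + 12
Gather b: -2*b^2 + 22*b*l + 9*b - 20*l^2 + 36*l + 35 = -2*b^2 + b*(22*l + 9) - 20*l^2 + 36*l + 35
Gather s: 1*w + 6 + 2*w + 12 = 3*w + 18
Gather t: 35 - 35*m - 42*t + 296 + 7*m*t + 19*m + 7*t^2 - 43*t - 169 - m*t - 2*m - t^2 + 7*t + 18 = -18*m + 6*t^2 + t*(6*m - 78) + 180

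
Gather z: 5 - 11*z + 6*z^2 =6*z^2 - 11*z + 5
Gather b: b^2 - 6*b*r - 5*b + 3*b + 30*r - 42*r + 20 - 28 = b^2 + b*(-6*r - 2) - 12*r - 8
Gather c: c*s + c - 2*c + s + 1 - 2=c*(s - 1) + s - 1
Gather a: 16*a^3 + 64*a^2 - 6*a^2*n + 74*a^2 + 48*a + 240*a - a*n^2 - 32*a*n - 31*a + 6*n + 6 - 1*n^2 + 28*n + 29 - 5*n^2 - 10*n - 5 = 16*a^3 + a^2*(138 - 6*n) + a*(-n^2 - 32*n + 257) - 6*n^2 + 24*n + 30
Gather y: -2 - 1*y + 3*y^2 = 3*y^2 - y - 2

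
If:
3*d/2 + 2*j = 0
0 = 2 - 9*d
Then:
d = 2/9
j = -1/6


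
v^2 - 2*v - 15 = (v - 5)*(v + 3)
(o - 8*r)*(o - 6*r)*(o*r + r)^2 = o^4*r^2 - 14*o^3*r^3 + 2*o^3*r^2 + 48*o^2*r^4 - 28*o^2*r^3 + o^2*r^2 + 96*o*r^4 - 14*o*r^3 + 48*r^4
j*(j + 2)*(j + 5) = j^3 + 7*j^2 + 10*j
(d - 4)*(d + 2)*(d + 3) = d^3 + d^2 - 14*d - 24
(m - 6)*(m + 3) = m^2 - 3*m - 18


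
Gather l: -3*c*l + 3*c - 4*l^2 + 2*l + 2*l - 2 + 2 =3*c - 4*l^2 + l*(4 - 3*c)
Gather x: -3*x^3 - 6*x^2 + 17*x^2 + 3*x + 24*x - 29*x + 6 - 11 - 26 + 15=-3*x^3 + 11*x^2 - 2*x - 16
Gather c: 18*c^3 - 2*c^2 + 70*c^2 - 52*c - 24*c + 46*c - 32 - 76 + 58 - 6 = 18*c^3 + 68*c^2 - 30*c - 56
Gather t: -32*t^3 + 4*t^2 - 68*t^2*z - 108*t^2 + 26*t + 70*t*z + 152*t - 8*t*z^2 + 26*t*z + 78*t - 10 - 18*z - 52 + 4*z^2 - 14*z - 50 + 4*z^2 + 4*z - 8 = -32*t^3 + t^2*(-68*z - 104) + t*(-8*z^2 + 96*z + 256) + 8*z^2 - 28*z - 120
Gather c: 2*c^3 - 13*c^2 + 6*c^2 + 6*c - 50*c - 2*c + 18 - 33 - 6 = 2*c^3 - 7*c^2 - 46*c - 21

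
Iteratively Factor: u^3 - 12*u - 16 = (u + 2)*(u^2 - 2*u - 8) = (u - 4)*(u + 2)*(u + 2)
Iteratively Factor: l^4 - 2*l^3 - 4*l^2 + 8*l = (l)*(l^3 - 2*l^2 - 4*l + 8) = l*(l - 2)*(l^2 - 4) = l*(l - 2)^2*(l + 2)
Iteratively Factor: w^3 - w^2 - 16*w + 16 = (w - 4)*(w^2 + 3*w - 4) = (w - 4)*(w - 1)*(w + 4)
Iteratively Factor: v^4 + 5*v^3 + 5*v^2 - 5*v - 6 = (v + 1)*(v^3 + 4*v^2 + v - 6) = (v + 1)*(v + 3)*(v^2 + v - 2) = (v - 1)*(v + 1)*(v + 3)*(v + 2)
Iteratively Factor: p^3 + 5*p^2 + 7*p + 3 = (p + 3)*(p^2 + 2*p + 1) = (p + 1)*(p + 3)*(p + 1)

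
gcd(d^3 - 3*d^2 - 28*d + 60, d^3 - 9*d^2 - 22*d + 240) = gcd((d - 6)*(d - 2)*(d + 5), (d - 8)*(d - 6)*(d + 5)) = d^2 - d - 30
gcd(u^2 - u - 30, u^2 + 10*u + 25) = u + 5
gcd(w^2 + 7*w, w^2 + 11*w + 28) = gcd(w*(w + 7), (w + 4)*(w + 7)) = w + 7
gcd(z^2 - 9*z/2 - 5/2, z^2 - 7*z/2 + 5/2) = 1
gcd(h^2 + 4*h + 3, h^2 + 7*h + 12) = h + 3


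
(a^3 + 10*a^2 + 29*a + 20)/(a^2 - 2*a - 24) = (a^2 + 6*a + 5)/(a - 6)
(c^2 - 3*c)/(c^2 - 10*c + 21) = c/(c - 7)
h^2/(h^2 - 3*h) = h/(h - 3)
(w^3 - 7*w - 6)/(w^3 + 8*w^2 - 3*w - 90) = (w^2 + 3*w + 2)/(w^2 + 11*w + 30)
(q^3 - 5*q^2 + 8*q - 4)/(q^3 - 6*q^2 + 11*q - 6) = (q - 2)/(q - 3)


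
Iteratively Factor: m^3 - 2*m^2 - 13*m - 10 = (m - 5)*(m^2 + 3*m + 2) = (m - 5)*(m + 1)*(m + 2)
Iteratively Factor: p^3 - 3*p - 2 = (p + 1)*(p^2 - p - 2) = (p - 2)*(p + 1)*(p + 1)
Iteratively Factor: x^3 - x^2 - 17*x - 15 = (x - 5)*(x^2 + 4*x + 3) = (x - 5)*(x + 1)*(x + 3)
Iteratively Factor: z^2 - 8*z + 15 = (z - 3)*(z - 5)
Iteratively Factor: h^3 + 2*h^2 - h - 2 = (h + 1)*(h^2 + h - 2) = (h - 1)*(h + 1)*(h + 2)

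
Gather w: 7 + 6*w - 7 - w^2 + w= -w^2 + 7*w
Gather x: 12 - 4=8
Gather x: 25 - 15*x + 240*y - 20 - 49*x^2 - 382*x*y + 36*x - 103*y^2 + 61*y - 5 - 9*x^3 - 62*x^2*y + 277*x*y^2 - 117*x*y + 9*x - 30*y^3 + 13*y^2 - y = -9*x^3 + x^2*(-62*y - 49) + x*(277*y^2 - 499*y + 30) - 30*y^3 - 90*y^2 + 300*y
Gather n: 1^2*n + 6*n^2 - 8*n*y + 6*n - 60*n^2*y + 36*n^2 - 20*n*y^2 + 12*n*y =n^2*(42 - 60*y) + n*(-20*y^2 + 4*y + 7)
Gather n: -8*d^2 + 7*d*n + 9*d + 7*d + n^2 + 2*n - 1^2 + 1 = -8*d^2 + 16*d + n^2 + n*(7*d + 2)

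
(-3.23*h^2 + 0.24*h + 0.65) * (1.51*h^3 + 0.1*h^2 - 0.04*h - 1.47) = -4.8773*h^5 + 0.0394*h^4 + 1.1347*h^3 + 4.8035*h^2 - 0.3788*h - 0.9555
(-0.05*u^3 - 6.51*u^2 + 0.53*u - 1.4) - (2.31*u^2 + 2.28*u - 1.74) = -0.05*u^3 - 8.82*u^2 - 1.75*u + 0.34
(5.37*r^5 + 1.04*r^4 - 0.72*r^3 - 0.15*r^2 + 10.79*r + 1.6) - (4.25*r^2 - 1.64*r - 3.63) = 5.37*r^5 + 1.04*r^4 - 0.72*r^3 - 4.4*r^2 + 12.43*r + 5.23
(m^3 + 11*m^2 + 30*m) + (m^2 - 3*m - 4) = m^3 + 12*m^2 + 27*m - 4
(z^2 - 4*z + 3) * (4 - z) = -z^3 + 8*z^2 - 19*z + 12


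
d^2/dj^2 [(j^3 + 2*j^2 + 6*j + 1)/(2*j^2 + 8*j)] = (14*j^3 + 3*j^2 + 12*j + 16)/(j^3*(j^3 + 12*j^2 + 48*j + 64))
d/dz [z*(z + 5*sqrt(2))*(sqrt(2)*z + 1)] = 3*sqrt(2)*z^2 + 22*z + 5*sqrt(2)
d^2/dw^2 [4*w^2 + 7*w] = 8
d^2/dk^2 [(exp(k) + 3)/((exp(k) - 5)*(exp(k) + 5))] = (exp(4*k) + 12*exp(3*k) + 150*exp(2*k) + 300*exp(k) + 625)*exp(k)/(exp(6*k) - 75*exp(4*k) + 1875*exp(2*k) - 15625)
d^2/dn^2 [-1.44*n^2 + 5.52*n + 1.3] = -2.88000000000000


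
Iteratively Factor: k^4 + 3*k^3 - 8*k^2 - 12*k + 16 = (k + 4)*(k^3 - k^2 - 4*k + 4) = (k + 2)*(k + 4)*(k^2 - 3*k + 2) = (k - 2)*(k + 2)*(k + 4)*(k - 1)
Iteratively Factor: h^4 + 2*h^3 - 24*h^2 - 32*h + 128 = (h + 4)*(h^3 - 2*h^2 - 16*h + 32) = (h - 2)*(h + 4)*(h^2 - 16) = (h - 4)*(h - 2)*(h + 4)*(h + 4)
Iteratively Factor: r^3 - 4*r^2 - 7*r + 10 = (r + 2)*(r^2 - 6*r + 5) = (r - 5)*(r + 2)*(r - 1)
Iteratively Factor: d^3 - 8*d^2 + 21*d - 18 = (d - 3)*(d^2 - 5*d + 6) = (d - 3)*(d - 2)*(d - 3)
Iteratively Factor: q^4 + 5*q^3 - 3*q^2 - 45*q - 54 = (q + 3)*(q^3 + 2*q^2 - 9*q - 18) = (q + 2)*(q + 3)*(q^2 - 9) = (q - 3)*(q + 2)*(q + 3)*(q + 3)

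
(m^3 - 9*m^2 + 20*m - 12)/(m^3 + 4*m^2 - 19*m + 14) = (m - 6)/(m + 7)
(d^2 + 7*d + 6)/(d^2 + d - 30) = (d + 1)/(d - 5)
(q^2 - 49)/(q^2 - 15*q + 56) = (q + 7)/(q - 8)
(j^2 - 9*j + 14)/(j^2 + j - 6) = (j - 7)/(j + 3)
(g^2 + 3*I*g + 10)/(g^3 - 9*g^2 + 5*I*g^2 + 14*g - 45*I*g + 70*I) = (g - 2*I)/(g^2 - 9*g + 14)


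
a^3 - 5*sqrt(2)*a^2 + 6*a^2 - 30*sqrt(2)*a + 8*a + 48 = (a + 6)*(a - 4*sqrt(2))*(a - sqrt(2))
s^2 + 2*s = s*(s + 2)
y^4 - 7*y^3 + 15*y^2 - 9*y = y*(y - 3)^2*(y - 1)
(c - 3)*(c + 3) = c^2 - 9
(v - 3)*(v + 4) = v^2 + v - 12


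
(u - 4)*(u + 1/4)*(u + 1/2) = u^3 - 13*u^2/4 - 23*u/8 - 1/2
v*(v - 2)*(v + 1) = v^3 - v^2 - 2*v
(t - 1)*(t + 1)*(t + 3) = t^3 + 3*t^2 - t - 3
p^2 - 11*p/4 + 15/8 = (p - 3/2)*(p - 5/4)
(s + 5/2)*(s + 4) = s^2 + 13*s/2 + 10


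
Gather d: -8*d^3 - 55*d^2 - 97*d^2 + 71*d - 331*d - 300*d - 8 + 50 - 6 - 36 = -8*d^3 - 152*d^2 - 560*d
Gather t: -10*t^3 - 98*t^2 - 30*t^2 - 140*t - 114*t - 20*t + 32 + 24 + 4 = -10*t^3 - 128*t^2 - 274*t + 60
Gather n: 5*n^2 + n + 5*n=5*n^2 + 6*n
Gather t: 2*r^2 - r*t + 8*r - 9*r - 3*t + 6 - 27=2*r^2 - r + t*(-r - 3) - 21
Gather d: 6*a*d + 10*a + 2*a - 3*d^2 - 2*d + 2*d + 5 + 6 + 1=6*a*d + 12*a - 3*d^2 + 12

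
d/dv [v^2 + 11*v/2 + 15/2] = 2*v + 11/2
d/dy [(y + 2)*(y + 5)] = 2*y + 7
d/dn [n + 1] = 1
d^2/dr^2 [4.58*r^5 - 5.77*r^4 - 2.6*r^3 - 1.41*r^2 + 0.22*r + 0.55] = 91.6*r^3 - 69.24*r^2 - 15.6*r - 2.82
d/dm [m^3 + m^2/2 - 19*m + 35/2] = 3*m^2 + m - 19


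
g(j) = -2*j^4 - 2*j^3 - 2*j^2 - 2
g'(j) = -8*j^3 - 6*j^2 - 4*j = 2*j*(-4*j^2 - 3*j - 2)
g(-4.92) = -984.12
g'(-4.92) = 827.21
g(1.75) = -37.60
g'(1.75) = -68.25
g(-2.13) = -32.91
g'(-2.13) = 58.61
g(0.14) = -2.05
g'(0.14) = -0.70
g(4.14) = -765.73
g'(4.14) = -687.06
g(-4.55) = -712.20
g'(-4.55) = 647.56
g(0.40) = -2.50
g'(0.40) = -3.07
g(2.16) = -75.02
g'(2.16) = -117.26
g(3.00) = -236.00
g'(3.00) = -282.00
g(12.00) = -45218.00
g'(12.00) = -14736.00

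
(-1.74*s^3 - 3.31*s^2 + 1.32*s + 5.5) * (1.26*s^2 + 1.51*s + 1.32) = -2.1924*s^5 - 6.798*s^4 - 5.6317*s^3 + 4.554*s^2 + 10.0474*s + 7.26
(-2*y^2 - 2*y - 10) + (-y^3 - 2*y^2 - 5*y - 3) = -y^3 - 4*y^2 - 7*y - 13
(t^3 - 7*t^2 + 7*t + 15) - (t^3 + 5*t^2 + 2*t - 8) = -12*t^2 + 5*t + 23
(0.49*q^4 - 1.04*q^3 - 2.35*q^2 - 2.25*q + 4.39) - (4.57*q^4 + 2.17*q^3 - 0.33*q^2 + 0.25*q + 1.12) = -4.08*q^4 - 3.21*q^3 - 2.02*q^2 - 2.5*q + 3.27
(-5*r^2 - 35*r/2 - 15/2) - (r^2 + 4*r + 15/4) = -6*r^2 - 43*r/2 - 45/4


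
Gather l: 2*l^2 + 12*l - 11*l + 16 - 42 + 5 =2*l^2 + l - 21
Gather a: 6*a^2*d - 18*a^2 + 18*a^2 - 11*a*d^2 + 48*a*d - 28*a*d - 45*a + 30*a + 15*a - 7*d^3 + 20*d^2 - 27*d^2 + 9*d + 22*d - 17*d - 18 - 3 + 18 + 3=6*a^2*d + a*(-11*d^2 + 20*d) - 7*d^3 - 7*d^2 + 14*d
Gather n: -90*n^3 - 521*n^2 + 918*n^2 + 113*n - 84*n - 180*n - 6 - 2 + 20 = -90*n^3 + 397*n^2 - 151*n + 12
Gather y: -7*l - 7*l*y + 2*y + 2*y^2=-7*l + 2*y^2 + y*(2 - 7*l)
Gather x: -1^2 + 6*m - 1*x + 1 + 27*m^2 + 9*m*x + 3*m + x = 27*m^2 + 9*m*x + 9*m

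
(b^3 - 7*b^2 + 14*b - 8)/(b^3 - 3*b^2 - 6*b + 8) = (b - 2)/(b + 2)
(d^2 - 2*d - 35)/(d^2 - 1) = (d^2 - 2*d - 35)/(d^2 - 1)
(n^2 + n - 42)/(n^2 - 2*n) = (n^2 + n - 42)/(n*(n - 2))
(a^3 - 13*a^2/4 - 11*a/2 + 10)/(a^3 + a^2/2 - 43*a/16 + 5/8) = 4*(a - 4)/(4*a - 1)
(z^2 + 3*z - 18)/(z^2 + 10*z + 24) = (z - 3)/(z + 4)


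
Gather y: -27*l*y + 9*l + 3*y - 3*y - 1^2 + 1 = -27*l*y + 9*l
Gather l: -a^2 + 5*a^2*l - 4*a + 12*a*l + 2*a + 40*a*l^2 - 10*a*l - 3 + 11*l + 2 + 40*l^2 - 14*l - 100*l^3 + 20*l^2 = -a^2 - 2*a - 100*l^3 + l^2*(40*a + 60) + l*(5*a^2 + 2*a - 3) - 1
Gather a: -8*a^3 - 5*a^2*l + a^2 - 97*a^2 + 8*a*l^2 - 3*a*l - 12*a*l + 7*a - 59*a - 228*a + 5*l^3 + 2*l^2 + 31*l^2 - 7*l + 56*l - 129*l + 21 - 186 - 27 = -8*a^3 + a^2*(-5*l - 96) + a*(8*l^2 - 15*l - 280) + 5*l^3 + 33*l^2 - 80*l - 192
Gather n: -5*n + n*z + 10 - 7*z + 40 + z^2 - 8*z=n*(z - 5) + z^2 - 15*z + 50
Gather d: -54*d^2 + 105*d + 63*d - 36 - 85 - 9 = -54*d^2 + 168*d - 130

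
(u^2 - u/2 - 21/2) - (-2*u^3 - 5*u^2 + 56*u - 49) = 2*u^3 + 6*u^2 - 113*u/2 + 77/2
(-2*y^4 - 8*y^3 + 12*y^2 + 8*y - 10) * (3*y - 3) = -6*y^5 - 18*y^4 + 60*y^3 - 12*y^2 - 54*y + 30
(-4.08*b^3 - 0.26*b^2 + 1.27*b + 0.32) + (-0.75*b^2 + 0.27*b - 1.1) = -4.08*b^3 - 1.01*b^2 + 1.54*b - 0.78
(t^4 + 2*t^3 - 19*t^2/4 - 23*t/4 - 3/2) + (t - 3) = t^4 + 2*t^3 - 19*t^2/4 - 19*t/4 - 9/2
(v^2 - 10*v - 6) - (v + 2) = v^2 - 11*v - 8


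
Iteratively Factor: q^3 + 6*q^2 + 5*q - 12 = (q - 1)*(q^2 + 7*q + 12) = (q - 1)*(q + 4)*(q + 3)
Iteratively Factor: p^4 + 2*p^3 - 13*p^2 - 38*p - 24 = (p - 4)*(p^3 + 6*p^2 + 11*p + 6) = (p - 4)*(p + 1)*(p^2 + 5*p + 6) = (p - 4)*(p + 1)*(p + 3)*(p + 2)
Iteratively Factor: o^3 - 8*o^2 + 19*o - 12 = (o - 4)*(o^2 - 4*o + 3) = (o - 4)*(o - 1)*(o - 3)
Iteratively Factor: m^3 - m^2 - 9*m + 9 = (m + 3)*(m^2 - 4*m + 3) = (m - 3)*(m + 3)*(m - 1)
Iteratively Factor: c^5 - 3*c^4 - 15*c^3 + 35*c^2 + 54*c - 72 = (c - 4)*(c^4 + c^3 - 11*c^2 - 9*c + 18) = (c - 4)*(c - 3)*(c^3 + 4*c^2 + c - 6) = (c - 4)*(c - 3)*(c + 2)*(c^2 + 2*c - 3) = (c - 4)*(c - 3)*(c + 2)*(c + 3)*(c - 1)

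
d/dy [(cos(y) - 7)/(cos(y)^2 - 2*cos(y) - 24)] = (cos(y)^2 - 14*cos(y) + 38)*sin(y)/(sin(y)^2 + 2*cos(y) + 23)^2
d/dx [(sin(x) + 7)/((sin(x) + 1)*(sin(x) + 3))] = (-14*sin(x) + cos(x)^2 - 26)*cos(x)/((sin(x) + 1)^2*(sin(x) + 3)^2)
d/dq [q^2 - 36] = 2*q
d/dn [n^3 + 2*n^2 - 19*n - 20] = 3*n^2 + 4*n - 19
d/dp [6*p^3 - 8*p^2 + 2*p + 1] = 18*p^2 - 16*p + 2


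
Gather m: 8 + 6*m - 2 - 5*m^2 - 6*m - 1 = 5 - 5*m^2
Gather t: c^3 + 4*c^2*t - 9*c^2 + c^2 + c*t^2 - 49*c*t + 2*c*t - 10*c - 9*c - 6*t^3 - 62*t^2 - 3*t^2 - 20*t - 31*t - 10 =c^3 - 8*c^2 - 19*c - 6*t^3 + t^2*(c - 65) + t*(4*c^2 - 47*c - 51) - 10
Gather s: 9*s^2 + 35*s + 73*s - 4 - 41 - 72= 9*s^2 + 108*s - 117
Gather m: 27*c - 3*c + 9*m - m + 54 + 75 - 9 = 24*c + 8*m + 120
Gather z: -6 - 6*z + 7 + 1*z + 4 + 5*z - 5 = 0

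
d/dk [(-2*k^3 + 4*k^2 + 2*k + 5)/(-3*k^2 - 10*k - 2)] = 2*(3*k^4 + 20*k^3 - 11*k^2 + 7*k + 23)/(9*k^4 + 60*k^3 + 112*k^2 + 40*k + 4)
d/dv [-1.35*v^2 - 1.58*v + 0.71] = -2.7*v - 1.58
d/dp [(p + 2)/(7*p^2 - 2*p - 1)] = (-7*p^2 - 28*p + 3)/(49*p^4 - 28*p^3 - 10*p^2 + 4*p + 1)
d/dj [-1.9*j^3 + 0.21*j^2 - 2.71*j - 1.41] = -5.7*j^2 + 0.42*j - 2.71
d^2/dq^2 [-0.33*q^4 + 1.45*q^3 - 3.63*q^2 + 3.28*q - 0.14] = -3.96*q^2 + 8.7*q - 7.26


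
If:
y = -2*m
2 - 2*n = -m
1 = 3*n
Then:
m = -4/3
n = 1/3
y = 8/3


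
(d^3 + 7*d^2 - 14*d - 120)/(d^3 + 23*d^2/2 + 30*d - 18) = 2*(d^2 + d - 20)/(2*d^2 + 11*d - 6)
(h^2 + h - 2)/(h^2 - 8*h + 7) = (h + 2)/(h - 7)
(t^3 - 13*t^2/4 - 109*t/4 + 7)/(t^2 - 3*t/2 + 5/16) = 4*(t^2 - 3*t - 28)/(4*t - 5)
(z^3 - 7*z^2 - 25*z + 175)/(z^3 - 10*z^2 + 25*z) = (z^2 - 2*z - 35)/(z*(z - 5))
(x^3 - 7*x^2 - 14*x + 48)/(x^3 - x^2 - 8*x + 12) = (x - 8)/(x - 2)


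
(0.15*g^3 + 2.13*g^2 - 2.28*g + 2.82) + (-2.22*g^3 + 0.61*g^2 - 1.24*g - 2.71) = -2.07*g^3 + 2.74*g^2 - 3.52*g + 0.11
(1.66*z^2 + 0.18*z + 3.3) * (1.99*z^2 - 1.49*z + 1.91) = 3.3034*z^4 - 2.1152*z^3 + 9.4694*z^2 - 4.5732*z + 6.303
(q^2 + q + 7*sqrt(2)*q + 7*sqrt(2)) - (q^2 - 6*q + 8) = 7*q + 7*sqrt(2)*q - 8 + 7*sqrt(2)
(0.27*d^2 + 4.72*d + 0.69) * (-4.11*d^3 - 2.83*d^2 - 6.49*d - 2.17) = -1.1097*d^5 - 20.1633*d^4 - 17.9458*d^3 - 33.1714*d^2 - 14.7205*d - 1.4973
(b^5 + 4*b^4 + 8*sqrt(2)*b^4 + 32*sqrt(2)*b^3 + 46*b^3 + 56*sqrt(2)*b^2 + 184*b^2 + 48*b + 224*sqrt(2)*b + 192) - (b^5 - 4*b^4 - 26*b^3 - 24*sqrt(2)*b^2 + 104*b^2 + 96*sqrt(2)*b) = 8*b^4 + 8*sqrt(2)*b^4 + 32*sqrt(2)*b^3 + 72*b^3 + 80*b^2 + 80*sqrt(2)*b^2 + 48*b + 128*sqrt(2)*b + 192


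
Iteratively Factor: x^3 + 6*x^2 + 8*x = (x + 4)*(x^2 + 2*x) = x*(x + 4)*(x + 2)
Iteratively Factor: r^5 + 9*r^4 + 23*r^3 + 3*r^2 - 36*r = (r + 3)*(r^4 + 6*r^3 + 5*r^2 - 12*r) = (r + 3)*(r + 4)*(r^3 + 2*r^2 - 3*r) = (r - 1)*(r + 3)*(r + 4)*(r^2 + 3*r) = r*(r - 1)*(r + 3)*(r + 4)*(r + 3)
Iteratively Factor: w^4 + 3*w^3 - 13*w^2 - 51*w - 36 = (w + 3)*(w^3 - 13*w - 12) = (w + 1)*(w + 3)*(w^2 - w - 12) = (w + 1)*(w + 3)^2*(w - 4)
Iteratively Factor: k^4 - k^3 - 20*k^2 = (k + 4)*(k^3 - 5*k^2) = k*(k + 4)*(k^2 - 5*k) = k*(k - 5)*(k + 4)*(k)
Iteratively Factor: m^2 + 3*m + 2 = (m + 1)*(m + 2)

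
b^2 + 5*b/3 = b*(b + 5/3)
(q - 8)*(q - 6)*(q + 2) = q^3 - 12*q^2 + 20*q + 96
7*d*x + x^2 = x*(7*d + x)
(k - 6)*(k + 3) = k^2 - 3*k - 18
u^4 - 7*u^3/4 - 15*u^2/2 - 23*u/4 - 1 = (u - 4)*(u + 1/4)*(u + 1)^2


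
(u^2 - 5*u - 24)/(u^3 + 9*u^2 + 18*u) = (u - 8)/(u*(u + 6))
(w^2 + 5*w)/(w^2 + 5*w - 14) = w*(w + 5)/(w^2 + 5*w - 14)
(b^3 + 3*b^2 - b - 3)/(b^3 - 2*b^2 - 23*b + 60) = (b^3 + 3*b^2 - b - 3)/(b^3 - 2*b^2 - 23*b + 60)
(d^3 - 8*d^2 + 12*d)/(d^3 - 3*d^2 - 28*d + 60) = d/(d + 5)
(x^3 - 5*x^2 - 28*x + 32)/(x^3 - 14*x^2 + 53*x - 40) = (x + 4)/(x - 5)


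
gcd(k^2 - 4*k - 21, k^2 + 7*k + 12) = k + 3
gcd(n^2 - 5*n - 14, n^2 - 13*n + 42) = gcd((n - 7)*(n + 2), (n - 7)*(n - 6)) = n - 7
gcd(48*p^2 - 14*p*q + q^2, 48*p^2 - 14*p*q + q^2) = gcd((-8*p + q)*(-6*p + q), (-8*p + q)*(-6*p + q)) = 48*p^2 - 14*p*q + q^2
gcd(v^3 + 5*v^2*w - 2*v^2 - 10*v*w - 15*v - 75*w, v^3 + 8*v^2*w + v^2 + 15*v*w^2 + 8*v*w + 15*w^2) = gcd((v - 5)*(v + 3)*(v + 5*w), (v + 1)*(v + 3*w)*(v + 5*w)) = v + 5*w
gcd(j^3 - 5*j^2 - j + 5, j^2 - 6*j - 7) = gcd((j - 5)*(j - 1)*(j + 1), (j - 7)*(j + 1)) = j + 1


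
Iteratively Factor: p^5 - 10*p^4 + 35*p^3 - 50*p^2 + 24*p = (p - 2)*(p^4 - 8*p^3 + 19*p^2 - 12*p) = p*(p - 2)*(p^3 - 8*p^2 + 19*p - 12) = p*(p - 4)*(p - 2)*(p^2 - 4*p + 3) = p*(p - 4)*(p - 3)*(p - 2)*(p - 1)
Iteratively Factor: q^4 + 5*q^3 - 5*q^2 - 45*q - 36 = (q + 3)*(q^3 + 2*q^2 - 11*q - 12) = (q + 3)*(q + 4)*(q^2 - 2*q - 3) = (q - 3)*(q + 3)*(q + 4)*(q + 1)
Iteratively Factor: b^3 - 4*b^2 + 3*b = (b)*(b^2 - 4*b + 3) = b*(b - 1)*(b - 3)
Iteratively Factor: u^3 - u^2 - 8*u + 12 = (u - 2)*(u^2 + u - 6) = (u - 2)*(u + 3)*(u - 2)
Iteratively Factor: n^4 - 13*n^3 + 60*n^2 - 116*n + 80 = (n - 2)*(n^3 - 11*n^2 + 38*n - 40) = (n - 2)^2*(n^2 - 9*n + 20) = (n - 5)*(n - 2)^2*(n - 4)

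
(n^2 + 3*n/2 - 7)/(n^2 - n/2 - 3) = (2*n + 7)/(2*n + 3)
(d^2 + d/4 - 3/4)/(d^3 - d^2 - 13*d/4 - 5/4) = (4*d - 3)/(4*d^2 - 8*d - 5)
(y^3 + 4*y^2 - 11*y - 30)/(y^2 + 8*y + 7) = (y^3 + 4*y^2 - 11*y - 30)/(y^2 + 8*y + 7)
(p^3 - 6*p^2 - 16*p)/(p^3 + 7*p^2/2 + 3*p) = 2*(p - 8)/(2*p + 3)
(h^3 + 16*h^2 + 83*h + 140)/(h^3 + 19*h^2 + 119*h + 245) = (h + 4)/(h + 7)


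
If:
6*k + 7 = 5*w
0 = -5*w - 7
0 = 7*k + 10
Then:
No Solution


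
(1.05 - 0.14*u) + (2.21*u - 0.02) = 2.07*u + 1.03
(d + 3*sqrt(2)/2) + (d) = 2*d + 3*sqrt(2)/2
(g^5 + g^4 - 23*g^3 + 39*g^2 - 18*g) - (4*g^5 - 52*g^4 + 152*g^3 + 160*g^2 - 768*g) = -3*g^5 + 53*g^4 - 175*g^3 - 121*g^2 + 750*g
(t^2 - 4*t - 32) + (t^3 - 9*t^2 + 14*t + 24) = t^3 - 8*t^2 + 10*t - 8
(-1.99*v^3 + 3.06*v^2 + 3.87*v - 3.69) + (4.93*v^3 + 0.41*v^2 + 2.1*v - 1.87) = 2.94*v^3 + 3.47*v^2 + 5.97*v - 5.56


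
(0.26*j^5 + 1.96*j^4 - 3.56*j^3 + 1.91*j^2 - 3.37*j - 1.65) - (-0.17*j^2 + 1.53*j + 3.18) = 0.26*j^5 + 1.96*j^4 - 3.56*j^3 + 2.08*j^2 - 4.9*j - 4.83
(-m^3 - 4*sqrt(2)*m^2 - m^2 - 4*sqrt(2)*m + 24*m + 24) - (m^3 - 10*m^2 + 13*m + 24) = -2*m^3 - 4*sqrt(2)*m^2 + 9*m^2 - 4*sqrt(2)*m + 11*m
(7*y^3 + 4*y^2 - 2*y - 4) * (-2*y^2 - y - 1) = -14*y^5 - 15*y^4 - 7*y^3 + 6*y^2 + 6*y + 4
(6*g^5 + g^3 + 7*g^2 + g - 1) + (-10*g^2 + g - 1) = 6*g^5 + g^3 - 3*g^2 + 2*g - 2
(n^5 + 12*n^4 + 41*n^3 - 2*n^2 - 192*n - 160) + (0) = n^5 + 12*n^4 + 41*n^3 - 2*n^2 - 192*n - 160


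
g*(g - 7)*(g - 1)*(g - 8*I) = g^4 - 8*g^3 - 8*I*g^3 + 7*g^2 + 64*I*g^2 - 56*I*g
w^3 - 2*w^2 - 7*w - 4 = (w - 4)*(w + 1)^2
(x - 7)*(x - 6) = x^2 - 13*x + 42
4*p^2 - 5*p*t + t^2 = (-4*p + t)*(-p + t)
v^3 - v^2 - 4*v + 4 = (v - 2)*(v - 1)*(v + 2)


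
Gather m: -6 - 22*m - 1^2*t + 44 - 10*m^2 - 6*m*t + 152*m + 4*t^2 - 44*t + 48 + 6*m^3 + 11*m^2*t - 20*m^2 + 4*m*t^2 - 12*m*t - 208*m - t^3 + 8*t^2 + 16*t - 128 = 6*m^3 + m^2*(11*t - 30) + m*(4*t^2 - 18*t - 78) - t^3 + 12*t^2 - 29*t - 42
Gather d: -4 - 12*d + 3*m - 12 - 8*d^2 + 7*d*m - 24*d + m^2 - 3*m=-8*d^2 + d*(7*m - 36) + m^2 - 16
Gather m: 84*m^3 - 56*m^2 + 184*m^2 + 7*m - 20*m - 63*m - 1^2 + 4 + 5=84*m^3 + 128*m^2 - 76*m + 8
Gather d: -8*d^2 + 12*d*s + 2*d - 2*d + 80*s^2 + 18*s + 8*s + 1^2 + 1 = -8*d^2 + 12*d*s + 80*s^2 + 26*s + 2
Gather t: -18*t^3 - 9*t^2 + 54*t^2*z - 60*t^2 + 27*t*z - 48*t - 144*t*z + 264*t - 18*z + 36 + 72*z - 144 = -18*t^3 + t^2*(54*z - 69) + t*(216 - 117*z) + 54*z - 108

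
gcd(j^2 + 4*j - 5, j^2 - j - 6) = 1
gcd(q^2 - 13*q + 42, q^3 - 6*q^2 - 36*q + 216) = q - 6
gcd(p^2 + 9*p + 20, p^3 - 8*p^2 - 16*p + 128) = p + 4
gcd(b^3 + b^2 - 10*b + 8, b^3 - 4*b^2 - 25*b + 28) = b^2 + 3*b - 4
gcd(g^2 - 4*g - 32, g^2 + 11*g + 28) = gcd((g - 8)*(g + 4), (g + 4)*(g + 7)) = g + 4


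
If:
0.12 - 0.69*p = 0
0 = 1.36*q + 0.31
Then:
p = 0.17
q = -0.23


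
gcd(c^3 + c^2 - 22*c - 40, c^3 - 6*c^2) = 1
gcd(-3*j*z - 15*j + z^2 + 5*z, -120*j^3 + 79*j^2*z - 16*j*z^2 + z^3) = -3*j + z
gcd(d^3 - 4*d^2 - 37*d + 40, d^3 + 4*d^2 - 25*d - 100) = d + 5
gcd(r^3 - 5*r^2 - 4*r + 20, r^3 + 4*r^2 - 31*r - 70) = r^2 - 3*r - 10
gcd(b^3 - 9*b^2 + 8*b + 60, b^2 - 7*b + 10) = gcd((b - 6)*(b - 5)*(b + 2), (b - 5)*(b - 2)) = b - 5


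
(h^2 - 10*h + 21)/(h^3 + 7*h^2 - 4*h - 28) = (h^2 - 10*h + 21)/(h^3 + 7*h^2 - 4*h - 28)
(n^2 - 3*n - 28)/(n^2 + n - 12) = (n - 7)/(n - 3)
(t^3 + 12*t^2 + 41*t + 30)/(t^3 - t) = (t^2 + 11*t + 30)/(t*(t - 1))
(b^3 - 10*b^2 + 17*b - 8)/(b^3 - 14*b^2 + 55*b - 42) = (b^2 - 9*b + 8)/(b^2 - 13*b + 42)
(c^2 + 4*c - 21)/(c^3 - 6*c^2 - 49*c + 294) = (c - 3)/(c^2 - 13*c + 42)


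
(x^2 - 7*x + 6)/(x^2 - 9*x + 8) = (x - 6)/(x - 8)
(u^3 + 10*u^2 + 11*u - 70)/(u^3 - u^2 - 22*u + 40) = (u + 7)/(u - 4)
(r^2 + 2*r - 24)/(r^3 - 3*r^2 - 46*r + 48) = (r - 4)/(r^2 - 9*r + 8)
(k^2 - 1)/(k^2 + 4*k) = (k^2 - 1)/(k*(k + 4))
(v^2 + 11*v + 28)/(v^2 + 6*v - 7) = (v + 4)/(v - 1)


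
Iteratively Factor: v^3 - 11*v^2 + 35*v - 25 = (v - 1)*(v^2 - 10*v + 25) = (v - 5)*(v - 1)*(v - 5)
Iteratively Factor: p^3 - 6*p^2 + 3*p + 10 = (p - 5)*(p^2 - p - 2) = (p - 5)*(p + 1)*(p - 2)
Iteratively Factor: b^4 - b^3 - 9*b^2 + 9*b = (b - 3)*(b^3 + 2*b^2 - 3*b) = b*(b - 3)*(b^2 + 2*b - 3) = b*(b - 3)*(b + 3)*(b - 1)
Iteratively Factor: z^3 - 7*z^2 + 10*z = (z - 2)*(z^2 - 5*z) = (z - 5)*(z - 2)*(z)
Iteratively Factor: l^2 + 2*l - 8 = (l - 2)*(l + 4)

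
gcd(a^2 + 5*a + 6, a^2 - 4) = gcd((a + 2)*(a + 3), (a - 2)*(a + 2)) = a + 2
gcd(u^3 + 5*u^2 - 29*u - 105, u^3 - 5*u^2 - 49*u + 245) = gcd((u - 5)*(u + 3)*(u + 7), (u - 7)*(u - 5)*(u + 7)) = u^2 + 2*u - 35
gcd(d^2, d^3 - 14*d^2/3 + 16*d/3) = d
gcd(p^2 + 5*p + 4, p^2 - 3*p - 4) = p + 1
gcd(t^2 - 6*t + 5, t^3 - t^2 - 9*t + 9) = t - 1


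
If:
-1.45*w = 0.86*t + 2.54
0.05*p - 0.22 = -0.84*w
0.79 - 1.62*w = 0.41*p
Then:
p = 1.17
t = -3.28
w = 0.19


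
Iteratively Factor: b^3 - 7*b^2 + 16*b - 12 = (b - 2)*(b^2 - 5*b + 6) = (b - 3)*(b - 2)*(b - 2)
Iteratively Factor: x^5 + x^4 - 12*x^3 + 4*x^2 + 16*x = (x - 2)*(x^4 + 3*x^3 - 6*x^2 - 8*x) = (x - 2)*(x + 4)*(x^3 - x^2 - 2*x) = (x - 2)^2*(x + 4)*(x^2 + x) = x*(x - 2)^2*(x + 4)*(x + 1)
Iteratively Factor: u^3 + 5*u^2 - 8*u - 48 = (u + 4)*(u^2 + u - 12) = (u - 3)*(u + 4)*(u + 4)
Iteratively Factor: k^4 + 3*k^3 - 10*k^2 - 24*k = (k - 3)*(k^3 + 6*k^2 + 8*k) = k*(k - 3)*(k^2 + 6*k + 8) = k*(k - 3)*(k + 4)*(k + 2)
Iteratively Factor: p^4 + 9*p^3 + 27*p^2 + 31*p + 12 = (p + 1)*(p^3 + 8*p^2 + 19*p + 12) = (p + 1)*(p + 4)*(p^2 + 4*p + 3) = (p + 1)^2*(p + 4)*(p + 3)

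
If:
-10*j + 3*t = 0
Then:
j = 3*t/10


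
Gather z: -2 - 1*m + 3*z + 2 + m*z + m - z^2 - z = -z^2 + z*(m + 2)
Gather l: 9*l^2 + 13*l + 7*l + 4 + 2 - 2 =9*l^2 + 20*l + 4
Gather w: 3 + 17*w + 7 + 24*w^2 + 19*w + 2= 24*w^2 + 36*w + 12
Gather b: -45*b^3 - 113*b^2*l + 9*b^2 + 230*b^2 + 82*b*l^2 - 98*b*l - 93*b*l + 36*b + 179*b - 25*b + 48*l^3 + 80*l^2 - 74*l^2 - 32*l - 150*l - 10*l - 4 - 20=-45*b^3 + b^2*(239 - 113*l) + b*(82*l^2 - 191*l + 190) + 48*l^3 + 6*l^2 - 192*l - 24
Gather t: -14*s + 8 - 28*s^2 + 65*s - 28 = -28*s^2 + 51*s - 20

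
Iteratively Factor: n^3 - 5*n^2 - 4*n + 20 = (n + 2)*(n^2 - 7*n + 10) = (n - 2)*(n + 2)*(n - 5)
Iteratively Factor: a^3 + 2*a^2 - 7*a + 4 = (a + 4)*(a^2 - 2*a + 1) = (a - 1)*(a + 4)*(a - 1)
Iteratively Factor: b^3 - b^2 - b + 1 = (b + 1)*(b^2 - 2*b + 1) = (b - 1)*(b + 1)*(b - 1)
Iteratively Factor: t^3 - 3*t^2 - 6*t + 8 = (t - 1)*(t^2 - 2*t - 8) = (t - 4)*(t - 1)*(t + 2)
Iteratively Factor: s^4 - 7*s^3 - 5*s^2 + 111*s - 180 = (s - 5)*(s^3 - 2*s^2 - 15*s + 36) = (s - 5)*(s - 3)*(s^2 + s - 12) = (s - 5)*(s - 3)^2*(s + 4)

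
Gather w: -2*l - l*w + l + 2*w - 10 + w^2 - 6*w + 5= -l + w^2 + w*(-l - 4) - 5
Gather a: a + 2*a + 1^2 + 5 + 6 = 3*a + 12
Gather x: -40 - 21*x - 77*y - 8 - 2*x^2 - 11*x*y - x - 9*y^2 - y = -2*x^2 + x*(-11*y - 22) - 9*y^2 - 78*y - 48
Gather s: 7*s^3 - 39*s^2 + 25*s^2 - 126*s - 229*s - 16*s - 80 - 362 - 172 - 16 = 7*s^3 - 14*s^2 - 371*s - 630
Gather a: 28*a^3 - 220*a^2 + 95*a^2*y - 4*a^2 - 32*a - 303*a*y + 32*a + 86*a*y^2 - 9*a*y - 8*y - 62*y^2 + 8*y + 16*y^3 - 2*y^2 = 28*a^3 + a^2*(95*y - 224) + a*(86*y^2 - 312*y) + 16*y^3 - 64*y^2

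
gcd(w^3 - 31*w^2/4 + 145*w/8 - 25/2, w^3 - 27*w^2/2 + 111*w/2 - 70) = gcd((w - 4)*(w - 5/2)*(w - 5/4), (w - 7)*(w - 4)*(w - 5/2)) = w^2 - 13*w/2 + 10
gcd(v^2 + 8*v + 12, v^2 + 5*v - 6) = v + 6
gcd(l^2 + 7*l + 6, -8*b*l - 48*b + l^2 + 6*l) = l + 6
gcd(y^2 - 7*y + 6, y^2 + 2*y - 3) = y - 1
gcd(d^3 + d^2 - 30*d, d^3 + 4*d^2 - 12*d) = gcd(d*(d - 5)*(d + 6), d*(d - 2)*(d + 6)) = d^2 + 6*d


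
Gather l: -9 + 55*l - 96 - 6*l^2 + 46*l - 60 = -6*l^2 + 101*l - 165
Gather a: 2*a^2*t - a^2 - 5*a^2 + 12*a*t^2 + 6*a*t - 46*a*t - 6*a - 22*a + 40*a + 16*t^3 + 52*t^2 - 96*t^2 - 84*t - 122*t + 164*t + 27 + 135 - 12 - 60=a^2*(2*t - 6) + a*(12*t^2 - 40*t + 12) + 16*t^3 - 44*t^2 - 42*t + 90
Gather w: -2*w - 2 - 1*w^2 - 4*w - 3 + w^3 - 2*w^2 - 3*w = w^3 - 3*w^2 - 9*w - 5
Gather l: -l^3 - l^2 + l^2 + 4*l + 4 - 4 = -l^3 + 4*l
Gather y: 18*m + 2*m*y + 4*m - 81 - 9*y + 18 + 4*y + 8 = 22*m + y*(2*m - 5) - 55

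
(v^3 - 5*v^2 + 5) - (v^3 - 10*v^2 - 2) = 5*v^2 + 7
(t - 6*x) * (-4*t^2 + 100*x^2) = -4*t^3 + 24*t^2*x + 100*t*x^2 - 600*x^3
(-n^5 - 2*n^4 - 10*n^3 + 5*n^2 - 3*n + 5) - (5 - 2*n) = -n^5 - 2*n^4 - 10*n^3 + 5*n^2 - n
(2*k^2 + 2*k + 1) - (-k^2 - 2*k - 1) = 3*k^2 + 4*k + 2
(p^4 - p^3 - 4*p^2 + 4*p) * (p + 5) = p^5 + 4*p^4 - 9*p^3 - 16*p^2 + 20*p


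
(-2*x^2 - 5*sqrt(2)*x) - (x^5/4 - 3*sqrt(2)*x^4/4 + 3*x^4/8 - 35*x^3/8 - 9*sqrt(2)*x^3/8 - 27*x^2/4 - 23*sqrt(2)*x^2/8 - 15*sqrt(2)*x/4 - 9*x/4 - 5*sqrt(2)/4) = -x^5/4 - 3*x^4/8 + 3*sqrt(2)*x^4/4 + 9*sqrt(2)*x^3/8 + 35*x^3/8 + 23*sqrt(2)*x^2/8 + 19*x^2/4 - 5*sqrt(2)*x/4 + 9*x/4 + 5*sqrt(2)/4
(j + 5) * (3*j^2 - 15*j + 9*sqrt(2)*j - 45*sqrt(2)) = 3*j^3 + 9*sqrt(2)*j^2 - 75*j - 225*sqrt(2)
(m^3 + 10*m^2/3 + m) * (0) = 0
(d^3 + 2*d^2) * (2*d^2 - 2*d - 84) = 2*d^5 + 2*d^4 - 88*d^3 - 168*d^2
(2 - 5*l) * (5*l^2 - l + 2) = -25*l^3 + 15*l^2 - 12*l + 4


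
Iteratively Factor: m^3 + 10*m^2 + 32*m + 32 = (m + 4)*(m^2 + 6*m + 8) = (m + 4)^2*(m + 2)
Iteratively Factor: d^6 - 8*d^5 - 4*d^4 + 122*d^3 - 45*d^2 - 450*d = (d - 3)*(d^5 - 5*d^4 - 19*d^3 + 65*d^2 + 150*d) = d*(d - 3)*(d^4 - 5*d^3 - 19*d^2 + 65*d + 150) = d*(d - 3)*(d + 3)*(d^3 - 8*d^2 + 5*d + 50) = d*(d - 5)*(d - 3)*(d + 3)*(d^2 - 3*d - 10) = d*(d - 5)^2*(d - 3)*(d + 3)*(d + 2)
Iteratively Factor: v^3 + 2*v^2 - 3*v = (v)*(v^2 + 2*v - 3) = v*(v + 3)*(v - 1)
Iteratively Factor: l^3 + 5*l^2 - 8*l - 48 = (l + 4)*(l^2 + l - 12) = (l + 4)^2*(l - 3)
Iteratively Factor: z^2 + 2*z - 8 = (z - 2)*(z + 4)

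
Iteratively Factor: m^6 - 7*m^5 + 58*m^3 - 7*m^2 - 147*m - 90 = (m + 1)*(m^5 - 8*m^4 + 8*m^3 + 50*m^2 - 57*m - 90) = (m - 3)*(m + 1)*(m^4 - 5*m^3 - 7*m^2 + 29*m + 30) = (m - 3)*(m + 1)^2*(m^3 - 6*m^2 - m + 30) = (m - 3)^2*(m + 1)^2*(m^2 - 3*m - 10) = (m - 5)*(m - 3)^2*(m + 1)^2*(m + 2)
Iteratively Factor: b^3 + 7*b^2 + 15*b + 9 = (b + 3)*(b^2 + 4*b + 3) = (b + 3)^2*(b + 1)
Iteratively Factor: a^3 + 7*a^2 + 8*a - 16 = (a + 4)*(a^2 + 3*a - 4) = (a + 4)^2*(a - 1)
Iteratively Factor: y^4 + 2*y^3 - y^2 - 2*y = (y + 2)*(y^3 - y) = y*(y + 2)*(y^2 - 1) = y*(y + 1)*(y + 2)*(y - 1)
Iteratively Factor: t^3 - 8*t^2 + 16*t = (t - 4)*(t^2 - 4*t) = t*(t - 4)*(t - 4)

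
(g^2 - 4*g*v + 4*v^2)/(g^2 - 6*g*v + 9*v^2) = (g^2 - 4*g*v + 4*v^2)/(g^2 - 6*g*v + 9*v^2)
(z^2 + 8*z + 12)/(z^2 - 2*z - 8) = (z + 6)/(z - 4)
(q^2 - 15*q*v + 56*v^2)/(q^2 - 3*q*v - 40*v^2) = (q - 7*v)/(q + 5*v)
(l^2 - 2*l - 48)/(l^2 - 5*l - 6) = (-l^2 + 2*l + 48)/(-l^2 + 5*l + 6)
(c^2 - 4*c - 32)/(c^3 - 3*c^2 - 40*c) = (c + 4)/(c*(c + 5))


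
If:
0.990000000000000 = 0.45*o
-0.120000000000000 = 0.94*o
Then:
No Solution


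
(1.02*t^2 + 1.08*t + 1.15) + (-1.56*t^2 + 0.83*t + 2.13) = -0.54*t^2 + 1.91*t + 3.28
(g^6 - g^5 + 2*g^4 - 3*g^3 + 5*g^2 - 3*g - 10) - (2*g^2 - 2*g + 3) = g^6 - g^5 + 2*g^4 - 3*g^3 + 3*g^2 - g - 13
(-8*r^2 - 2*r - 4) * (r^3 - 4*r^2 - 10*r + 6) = -8*r^5 + 30*r^4 + 84*r^3 - 12*r^2 + 28*r - 24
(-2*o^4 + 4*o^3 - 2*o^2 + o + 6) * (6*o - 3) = -12*o^5 + 30*o^4 - 24*o^3 + 12*o^2 + 33*o - 18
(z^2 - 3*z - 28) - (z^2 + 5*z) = -8*z - 28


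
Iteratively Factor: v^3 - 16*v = (v + 4)*(v^2 - 4*v) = (v - 4)*(v + 4)*(v)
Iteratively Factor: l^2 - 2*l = (l)*(l - 2)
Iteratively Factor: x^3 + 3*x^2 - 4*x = (x - 1)*(x^2 + 4*x) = x*(x - 1)*(x + 4)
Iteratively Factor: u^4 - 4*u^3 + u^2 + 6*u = (u)*(u^3 - 4*u^2 + u + 6) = u*(u - 2)*(u^2 - 2*u - 3) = u*(u - 2)*(u + 1)*(u - 3)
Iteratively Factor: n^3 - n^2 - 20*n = (n - 5)*(n^2 + 4*n) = n*(n - 5)*(n + 4)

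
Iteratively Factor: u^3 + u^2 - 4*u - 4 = (u + 1)*(u^2 - 4) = (u + 1)*(u + 2)*(u - 2)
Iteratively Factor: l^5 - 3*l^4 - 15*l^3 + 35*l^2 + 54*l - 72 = (l - 1)*(l^4 - 2*l^3 - 17*l^2 + 18*l + 72) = (l - 1)*(l + 3)*(l^3 - 5*l^2 - 2*l + 24) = (l - 3)*(l - 1)*(l + 3)*(l^2 - 2*l - 8) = (l - 3)*(l - 1)*(l + 2)*(l + 3)*(l - 4)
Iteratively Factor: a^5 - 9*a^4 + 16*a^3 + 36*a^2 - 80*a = (a - 2)*(a^4 - 7*a^3 + 2*a^2 + 40*a) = a*(a - 2)*(a^3 - 7*a^2 + 2*a + 40) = a*(a - 2)*(a + 2)*(a^2 - 9*a + 20) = a*(a - 4)*(a - 2)*(a + 2)*(a - 5)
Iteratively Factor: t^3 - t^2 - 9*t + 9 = (t + 3)*(t^2 - 4*t + 3) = (t - 3)*(t + 3)*(t - 1)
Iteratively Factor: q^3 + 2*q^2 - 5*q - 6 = (q + 3)*(q^2 - q - 2) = (q + 1)*(q + 3)*(q - 2)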